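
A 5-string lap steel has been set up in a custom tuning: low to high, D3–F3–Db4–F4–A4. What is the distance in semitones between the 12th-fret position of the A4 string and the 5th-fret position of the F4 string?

A4 at fret 12 → A5 (MIDI 81); F4 at fret 5 → Bb4 (MIDI 70).
81 − 70 = 11, so the two pitches are 11 semitones apart, with A5 the higher.

11 semitones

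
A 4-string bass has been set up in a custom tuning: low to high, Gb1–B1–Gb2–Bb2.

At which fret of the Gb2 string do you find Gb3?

Gb3 is 12 semitones above the open Gb2 (Gb–G–Ab–A–…–E–F–Gb), so it sits at fret 12.

12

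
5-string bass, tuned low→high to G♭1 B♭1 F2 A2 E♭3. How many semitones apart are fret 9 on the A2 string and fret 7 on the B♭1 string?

A2 at fret 9 → G♭3 (MIDI 54); B♭1 at fret 7 → F2 (MIDI 41).
54 − 41 = 13, so the two pitches are 13 semitones apart, with G♭3 the higher.

13 semitones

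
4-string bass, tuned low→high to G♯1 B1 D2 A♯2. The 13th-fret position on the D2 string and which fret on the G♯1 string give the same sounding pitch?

D2 at fret 13 is D2 + 13 semitones = D♯3.
The open G♯1 string is 6 semitones below the open D2, so the same pitch on the G♯1 string lies at fret 13 + 6 = 19.

19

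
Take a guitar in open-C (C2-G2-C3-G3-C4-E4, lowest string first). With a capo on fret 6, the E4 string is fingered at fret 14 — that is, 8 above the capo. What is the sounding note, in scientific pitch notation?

F♯5

The capo raises the open E4 by 6 semitones to A♯4; fretting 8 more gives E4 + 6 + 8 = E4 + 14 semitones = F♯5.
(Also written G♭.)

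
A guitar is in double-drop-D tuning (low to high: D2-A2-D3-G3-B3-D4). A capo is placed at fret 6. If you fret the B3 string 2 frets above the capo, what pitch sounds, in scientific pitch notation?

G4

The capo raises the open B3 by 6 semitones to F4; fretting 2 more gives B3 + 6 + 2 = B3 + 8 semitones = G4.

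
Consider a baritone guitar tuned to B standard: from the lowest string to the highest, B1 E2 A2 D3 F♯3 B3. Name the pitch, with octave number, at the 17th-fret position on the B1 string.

E3

Each fret is one semitone, so B1 + 17 = E3.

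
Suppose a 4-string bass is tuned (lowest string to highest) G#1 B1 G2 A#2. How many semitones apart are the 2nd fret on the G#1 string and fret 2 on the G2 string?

11 semitones

G#1 at fret 2 → A#1 (MIDI 34); G2 at fret 2 → A2 (MIDI 45).
34 − 45 = -11, so the two pitches are 11 semitones apart, with A2 the higher.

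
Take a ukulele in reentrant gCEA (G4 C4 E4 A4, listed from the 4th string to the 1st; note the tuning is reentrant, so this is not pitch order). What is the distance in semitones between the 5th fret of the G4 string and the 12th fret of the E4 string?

G4 at fret 5 → C5 (MIDI 72); E4 at fret 12 → E5 (MIDI 76).
72 − 76 = -4, so the two pitches are 4 semitones apart, with E5 the higher.

4 semitones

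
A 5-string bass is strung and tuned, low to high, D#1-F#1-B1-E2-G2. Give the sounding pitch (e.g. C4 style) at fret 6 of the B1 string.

F2

Each fret is one semitone, so B1 + 6 = F2.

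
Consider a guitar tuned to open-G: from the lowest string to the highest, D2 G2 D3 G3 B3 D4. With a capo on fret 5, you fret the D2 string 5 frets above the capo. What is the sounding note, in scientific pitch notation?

The capo raises the open D2 by 5 semitones to G2; fretting 5 more gives D2 + 5 + 5 = D2 + 10 semitones = C3.

C3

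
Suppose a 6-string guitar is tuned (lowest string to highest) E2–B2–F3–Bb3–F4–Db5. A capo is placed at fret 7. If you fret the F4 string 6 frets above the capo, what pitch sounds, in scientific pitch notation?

Gb5

The capo raises the open F4 by 7 semitones to C5; fretting 6 more gives F4 + 7 + 6 = F4 + 13 semitones = Gb5.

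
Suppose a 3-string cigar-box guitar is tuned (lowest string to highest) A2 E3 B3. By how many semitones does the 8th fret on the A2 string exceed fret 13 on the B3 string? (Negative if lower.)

-19 semitones

A2 at fret 8 → F3 (MIDI 53); B3 at fret 13 → C5 (MIDI 72).
53 − 72 = -19, so the two pitches are 19 semitones apart.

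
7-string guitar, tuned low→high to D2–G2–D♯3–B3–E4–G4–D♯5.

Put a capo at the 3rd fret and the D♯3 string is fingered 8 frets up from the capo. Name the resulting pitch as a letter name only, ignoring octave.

D

The capo raises the open D♯3 by 3 semitones to F♯3; fretting 8 more gives D♯3 + 3 + 8 = D♯3 + 11 semitones, landing on D.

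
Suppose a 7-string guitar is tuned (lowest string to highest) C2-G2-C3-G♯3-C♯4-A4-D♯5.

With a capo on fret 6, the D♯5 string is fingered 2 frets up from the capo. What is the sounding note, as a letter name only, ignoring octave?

The capo raises the open D♯5 by 6 semitones to A5; fretting 2 more gives D♯5 + 6 + 2 = D♯5 + 8 semitones, landing on B.

B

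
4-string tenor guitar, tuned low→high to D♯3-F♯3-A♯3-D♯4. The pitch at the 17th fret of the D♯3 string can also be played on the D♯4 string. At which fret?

Fret 17 on D♯3 is MIDI 51 + 17 = 68 (G♯4). On the D♯4 string (open MIDI 63), that pitch is 68 − 63 = fret 5.

5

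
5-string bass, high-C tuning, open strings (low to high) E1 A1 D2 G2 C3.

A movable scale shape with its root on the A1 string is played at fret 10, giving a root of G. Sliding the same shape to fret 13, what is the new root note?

A#

Moving from fret 10 to fret 13 shifts the root by 3 semitones.
G up 3 semitones is A#.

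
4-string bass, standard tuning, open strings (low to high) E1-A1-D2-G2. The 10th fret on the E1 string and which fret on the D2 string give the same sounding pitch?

E1 at fret 10 is E1 + 10 semitones = D2.
The open D2 string is 10 semitones above the open E1, so the same pitch on the D2 string lies at fret 10 − 10 = 0.

0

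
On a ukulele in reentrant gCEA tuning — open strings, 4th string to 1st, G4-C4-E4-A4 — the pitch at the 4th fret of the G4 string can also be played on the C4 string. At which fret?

G4 at fret 4 is G4 + 4 semitones = B4.
The open C4 string is 7 semitones below the open G4, so the same pitch on the C4 string lies at fret 4 + 7 = 11.

11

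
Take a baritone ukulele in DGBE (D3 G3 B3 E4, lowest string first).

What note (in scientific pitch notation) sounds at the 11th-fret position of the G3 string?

Each fret is one semitone, so G3 + 11 = F♯4.

F♯4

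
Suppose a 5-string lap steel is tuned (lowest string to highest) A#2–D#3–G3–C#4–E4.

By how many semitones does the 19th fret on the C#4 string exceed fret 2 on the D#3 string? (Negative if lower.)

C#4 at fret 19 → G#5 (MIDI 80); D#3 at fret 2 → F3 (MIDI 53).
80 − 53 = 27, so the two pitches are 27 semitones apart.

27 semitones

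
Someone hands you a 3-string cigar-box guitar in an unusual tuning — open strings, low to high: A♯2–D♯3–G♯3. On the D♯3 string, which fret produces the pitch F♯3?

3

F♯3 is 3 semitones above the open D♯3 (D#–E–F–F#), so it sits at fret 3.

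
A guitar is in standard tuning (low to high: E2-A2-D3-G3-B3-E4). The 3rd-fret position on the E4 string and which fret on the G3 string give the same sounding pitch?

12

E4 at fret 3 is E4 + 3 semitones = G4.
The open G3 string is 9 semitones below the open E4, so the same pitch on the G3 string lies at fret 3 + 9 = 12.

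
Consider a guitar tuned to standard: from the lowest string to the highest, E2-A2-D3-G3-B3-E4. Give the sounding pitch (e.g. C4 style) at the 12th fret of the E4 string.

E4 is MIDI 64. Adding 12 gives 76, which is E5.

E5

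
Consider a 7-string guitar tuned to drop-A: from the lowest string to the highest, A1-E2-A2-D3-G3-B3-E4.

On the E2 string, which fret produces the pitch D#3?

11

D#3 is 11 semitones above the open E2 (E–F–F#–G–…–C#–D–D#), so it sits at fret 11.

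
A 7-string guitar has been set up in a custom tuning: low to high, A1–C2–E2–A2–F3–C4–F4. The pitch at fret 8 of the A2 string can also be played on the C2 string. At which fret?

Fret 8 on A2 is MIDI 45 + 8 = 53 (F3). On the C2 string (open MIDI 36), that pitch is 53 − 36 = fret 17.

17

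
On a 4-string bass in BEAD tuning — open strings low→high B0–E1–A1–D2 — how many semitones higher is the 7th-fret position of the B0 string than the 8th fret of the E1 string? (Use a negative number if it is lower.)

B0 at fret 7 → F#1 (MIDI 30); E1 at fret 8 → C2 (MIDI 36).
30 − 36 = -6, so the two pitches are 6 semitones apart.

-6 semitones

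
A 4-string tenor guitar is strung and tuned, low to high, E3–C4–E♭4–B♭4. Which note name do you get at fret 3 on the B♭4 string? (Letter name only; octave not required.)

The open B♭4 string plus 3 semitones: Bb–B–C–Db.

D♭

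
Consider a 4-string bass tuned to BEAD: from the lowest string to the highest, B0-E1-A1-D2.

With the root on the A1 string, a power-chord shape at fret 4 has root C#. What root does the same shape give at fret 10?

Moving from fret 4 to fret 10 shifts the root by 6 semitones.
C# up 6 semitones is G.

G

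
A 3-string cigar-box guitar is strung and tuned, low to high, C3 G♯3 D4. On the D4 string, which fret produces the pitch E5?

14

E5 is 14 semitones above the open D4 (D–D#–E–F–…–D–D#–E), so it sits at fret 14.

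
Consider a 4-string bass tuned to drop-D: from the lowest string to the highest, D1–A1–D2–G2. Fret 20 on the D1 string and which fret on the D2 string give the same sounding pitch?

8

Fret 20 on D1 is MIDI 26 + 20 = 46 (A#2). On the D2 string (open MIDI 38), that pitch is 46 − 38 = fret 8.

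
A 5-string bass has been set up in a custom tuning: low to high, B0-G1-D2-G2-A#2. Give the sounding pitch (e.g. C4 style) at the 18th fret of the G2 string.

C#4

G2 is MIDI 43. Adding 18 gives 61, which is C#4.
(Equivalently spelled Db4.)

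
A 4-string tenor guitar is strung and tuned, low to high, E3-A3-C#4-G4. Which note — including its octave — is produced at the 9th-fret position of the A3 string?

F#4

Each fret is one semitone, so A3 + 9 = F#4.
(Equivalently spelled Gb4.)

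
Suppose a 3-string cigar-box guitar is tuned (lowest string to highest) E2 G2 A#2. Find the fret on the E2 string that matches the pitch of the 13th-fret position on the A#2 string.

19

A#2 at fret 13 is A#2 + 13 semitones = B3.
The open E2 string is 6 semitones below the open A#2, so the same pitch on the E2 string lies at fret 13 + 6 = 19.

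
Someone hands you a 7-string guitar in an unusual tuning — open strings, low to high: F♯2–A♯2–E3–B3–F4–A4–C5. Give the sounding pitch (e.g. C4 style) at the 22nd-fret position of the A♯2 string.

G♯4

Each fret is one semitone, so A♯2 + 22 = G♯4.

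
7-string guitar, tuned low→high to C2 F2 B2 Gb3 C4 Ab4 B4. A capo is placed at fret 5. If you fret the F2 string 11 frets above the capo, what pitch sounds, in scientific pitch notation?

A3

The capo raises the open F2 by 5 semitones to Bb2; fretting 11 more gives F2 + 5 + 11 = F2 + 16 semitones = A3.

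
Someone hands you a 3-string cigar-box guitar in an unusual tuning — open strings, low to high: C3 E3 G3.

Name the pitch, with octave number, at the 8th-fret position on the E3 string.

The open E3 string plus 8 semitones: E–F–F#–G–G#–A–A#–B–C.
The walk passes from B into C once, so the octave number goes from 3 to 4.

C4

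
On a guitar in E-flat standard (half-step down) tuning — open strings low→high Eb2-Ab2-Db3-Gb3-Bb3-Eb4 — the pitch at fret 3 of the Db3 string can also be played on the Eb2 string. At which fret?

13

Fret 3 on Db3 is MIDI 49 + 3 = 52 (E3). On the Eb2 string (open MIDI 39), that pitch is 52 − 39 = fret 13.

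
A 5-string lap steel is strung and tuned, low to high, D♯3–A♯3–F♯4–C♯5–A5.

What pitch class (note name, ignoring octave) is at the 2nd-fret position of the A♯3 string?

C

A♯3 is MIDI 58. Adding 2 gives 60; 60 mod 12 = 0, i.e. C.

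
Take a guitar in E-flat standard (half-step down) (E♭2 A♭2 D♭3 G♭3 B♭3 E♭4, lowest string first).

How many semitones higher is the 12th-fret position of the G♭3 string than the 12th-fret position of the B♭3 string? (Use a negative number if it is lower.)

-4 semitones

G♭3 at fret 12 → G♭4 (MIDI 66); B♭3 at fret 12 → B♭4 (MIDI 70).
66 − 70 = -4, so the two pitches are 4 semitones apart.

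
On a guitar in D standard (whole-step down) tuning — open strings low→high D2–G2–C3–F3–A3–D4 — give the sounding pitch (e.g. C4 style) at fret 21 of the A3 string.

A3 is MIDI 57. Adding 21 gives 78, which is F♯5.
(Equivalently spelled G♭5.)

F♯5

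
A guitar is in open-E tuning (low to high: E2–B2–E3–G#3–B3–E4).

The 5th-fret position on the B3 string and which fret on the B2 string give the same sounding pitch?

Fret 5 on B3 is MIDI 59 + 5 = 64 (E4). On the B2 string (open MIDI 47), that pitch is 64 − 47 = fret 17.

17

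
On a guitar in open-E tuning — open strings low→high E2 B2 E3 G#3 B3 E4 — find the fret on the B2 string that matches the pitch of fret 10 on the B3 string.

22

B3 at fret 10 is B3 + 10 semitones = A4.
The open B2 string is 12 semitones below the open B3, so the same pitch on the B2 string lies at fret 10 + 12 = 22.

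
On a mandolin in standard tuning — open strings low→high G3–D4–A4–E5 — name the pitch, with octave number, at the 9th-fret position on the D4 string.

B4

The open D4 string plus 9 semitones: D–D#–E–F–F#–G–G#–A–A#–B.
No B→C boundary is crossed, so the octave stays at 4.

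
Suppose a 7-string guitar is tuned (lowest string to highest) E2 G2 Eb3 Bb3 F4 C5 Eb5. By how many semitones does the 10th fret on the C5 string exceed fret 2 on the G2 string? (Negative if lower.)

C5 at fret 10 → Bb5 (MIDI 82); G2 at fret 2 → A2 (MIDI 45).
82 − 45 = 37, so the two pitches are 37 semitones apart.

37 semitones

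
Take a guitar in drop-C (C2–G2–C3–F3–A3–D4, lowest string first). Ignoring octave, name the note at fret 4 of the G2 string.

The open G2 string plus 4 semitones: G–G#–A–A#–B.

B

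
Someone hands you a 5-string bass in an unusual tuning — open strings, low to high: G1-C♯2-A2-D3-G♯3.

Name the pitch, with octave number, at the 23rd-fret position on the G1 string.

F♯3

Each fret is one semitone, so G1 + 23 = F♯3.
(Equivalently spelled G♭3.)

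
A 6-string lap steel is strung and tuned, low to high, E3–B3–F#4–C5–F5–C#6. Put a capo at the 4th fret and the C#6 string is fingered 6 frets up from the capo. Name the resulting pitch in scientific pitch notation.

The capo raises the open C#6 by 4 semitones to F6; fretting 6 more gives C#6 + 4 + 6 = C#6 + 10 semitones = B6.

B6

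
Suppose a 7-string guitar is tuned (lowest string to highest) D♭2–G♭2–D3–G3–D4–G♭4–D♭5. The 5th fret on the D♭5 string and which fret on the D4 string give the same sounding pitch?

16

D♭5 at fret 5 is D♭5 + 5 semitones = G♭5.
The open D4 string is 11 semitones below the open D♭5, so the same pitch on the D4 string lies at fret 5 + 11 = 16.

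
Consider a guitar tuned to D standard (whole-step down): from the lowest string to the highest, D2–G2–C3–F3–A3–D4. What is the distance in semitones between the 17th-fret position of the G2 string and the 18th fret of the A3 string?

G2 at fret 17 → C4 (MIDI 60); A3 at fret 18 → D#5 (MIDI 75).
60 − 75 = -15, so the two pitches are 15 semitones apart, with D#5 the higher.

15 semitones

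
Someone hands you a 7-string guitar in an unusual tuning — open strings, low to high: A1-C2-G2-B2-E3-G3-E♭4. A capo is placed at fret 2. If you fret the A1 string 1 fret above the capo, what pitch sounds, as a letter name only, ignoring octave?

C

The capo raises the open A1 by 2 semitones to B1; fretting 1 more gives A1 + 2 + 1 = A1 + 3 semitones, landing on C.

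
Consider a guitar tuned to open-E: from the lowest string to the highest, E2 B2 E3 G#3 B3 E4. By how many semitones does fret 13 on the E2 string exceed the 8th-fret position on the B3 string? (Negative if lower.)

E2 at fret 13 → F3 (MIDI 53); B3 at fret 8 → G4 (MIDI 67).
53 − 67 = -14, so the two pitches are 14 semitones apart.

-14 semitones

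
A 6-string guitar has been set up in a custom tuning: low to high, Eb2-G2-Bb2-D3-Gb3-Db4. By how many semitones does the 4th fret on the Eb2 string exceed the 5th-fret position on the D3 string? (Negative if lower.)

-12 semitones

Eb2 at fret 4 → G2 (MIDI 43); D3 at fret 5 → G3 (MIDI 55).
43 − 55 = -12, so the two pitches are 12 semitones apart.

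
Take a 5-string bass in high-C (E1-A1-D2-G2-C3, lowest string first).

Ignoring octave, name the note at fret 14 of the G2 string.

A

The open G2 string plus 14 semitones: G–G#–A–A#–…–G–G#–A.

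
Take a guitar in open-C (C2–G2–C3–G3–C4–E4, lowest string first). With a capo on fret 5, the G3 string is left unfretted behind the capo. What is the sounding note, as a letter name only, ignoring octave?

C

The capo raises the open G3 by 5 semitones to C4; fretting 0 more gives G3 + 5 + 0 = G3 + 5 semitones, landing on C.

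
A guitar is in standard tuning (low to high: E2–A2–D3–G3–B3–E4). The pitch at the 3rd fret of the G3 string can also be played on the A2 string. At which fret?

13

Fret 3 on G3 is MIDI 55 + 3 = 58 (A#3). On the A2 string (open MIDI 45), that pitch is 58 − 45 = fret 13.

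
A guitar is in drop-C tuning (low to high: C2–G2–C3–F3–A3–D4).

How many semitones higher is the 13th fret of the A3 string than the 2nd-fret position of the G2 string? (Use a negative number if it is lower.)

A3 at fret 13 → A#4 (MIDI 70); G2 at fret 2 → A2 (MIDI 45).
70 − 45 = 25, so the two pitches are 25 semitones apart.

25 semitones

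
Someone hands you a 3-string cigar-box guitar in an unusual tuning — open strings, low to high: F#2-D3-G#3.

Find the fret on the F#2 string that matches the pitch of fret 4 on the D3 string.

D3 at fret 4 is D3 + 4 semitones = F#3.
The open F#2 string is 8 semitones below the open D3, so the same pitch on the F#2 string lies at fret 4 + 8 = 12.

12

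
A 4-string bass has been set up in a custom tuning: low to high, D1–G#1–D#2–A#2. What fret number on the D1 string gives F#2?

16

F#2 is 16 semitones above the open D1 (D–D#–E–F–…–E–F–F#), so it sits at fret 16.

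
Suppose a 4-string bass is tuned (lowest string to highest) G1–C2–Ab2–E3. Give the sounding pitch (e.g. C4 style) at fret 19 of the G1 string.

The open G1 string plus 19 semitones: G–Ab–A–Bb–…–C–Db–D.
The walk passes from B into C 2 times, so the octave number goes from 1 to 3.

D3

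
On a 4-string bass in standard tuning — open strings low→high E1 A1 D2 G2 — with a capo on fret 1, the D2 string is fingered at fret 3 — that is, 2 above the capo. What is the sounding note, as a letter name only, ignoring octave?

The capo raises the open D2 by 1 semitone to D#2; fretting 2 more gives D2 + 1 + 2 = D2 + 3 semitones, landing on F.

F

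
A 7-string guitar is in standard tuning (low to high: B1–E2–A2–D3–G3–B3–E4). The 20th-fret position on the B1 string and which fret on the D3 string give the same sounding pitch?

Fret 20 on B1 is MIDI 35 + 20 = 55 (G3). On the D3 string (open MIDI 50), that pitch is 55 − 50 = fret 5.

5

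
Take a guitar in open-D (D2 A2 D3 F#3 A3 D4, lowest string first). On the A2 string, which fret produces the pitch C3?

3

C3 is 3 semitones above the open A2 (A–A#–B–C), so it sits at fret 3.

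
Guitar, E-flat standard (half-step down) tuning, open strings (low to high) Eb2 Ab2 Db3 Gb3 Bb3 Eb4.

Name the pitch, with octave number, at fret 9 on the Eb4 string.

Eb4 is MIDI 63. Adding 9 gives 72, which is C5.

C5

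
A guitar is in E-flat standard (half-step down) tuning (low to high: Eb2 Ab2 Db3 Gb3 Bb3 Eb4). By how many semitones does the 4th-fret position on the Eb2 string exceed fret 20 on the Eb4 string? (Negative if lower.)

-40 semitones

Eb2 at fret 4 → G2 (MIDI 43); Eb4 at fret 20 → B5 (MIDI 83).
43 − 83 = -40, so the two pitches are 40 semitones apart.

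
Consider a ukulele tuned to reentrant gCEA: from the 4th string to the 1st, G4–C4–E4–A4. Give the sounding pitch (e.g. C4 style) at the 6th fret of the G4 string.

C#5

Each fret is one semitone, so G4 + 6 = C#5.
(Equivalently spelled Db5.)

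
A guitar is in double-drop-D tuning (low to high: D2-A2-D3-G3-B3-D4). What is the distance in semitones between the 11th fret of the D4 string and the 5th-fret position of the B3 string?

9 semitones

D4 at fret 11 → C♯5 (MIDI 73); B3 at fret 5 → E4 (MIDI 64).
73 − 64 = 9, so the two pitches are 9 semitones apart, with C♯5 the higher.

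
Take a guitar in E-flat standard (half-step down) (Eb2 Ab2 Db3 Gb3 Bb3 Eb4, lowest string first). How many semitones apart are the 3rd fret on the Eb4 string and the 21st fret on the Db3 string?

4 semitones

Eb4 at fret 3 → Gb4 (MIDI 66); Db3 at fret 21 → Bb4 (MIDI 70).
66 − 70 = -4, so the two pitches are 4 semitones apart, with Bb4 the higher.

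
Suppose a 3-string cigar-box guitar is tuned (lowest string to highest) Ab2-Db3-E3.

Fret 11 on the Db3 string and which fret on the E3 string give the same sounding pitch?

Db3 at fret 11 is Db3 + 11 semitones = C4.
The open E3 string is 3 semitones above the open Db3, so the same pitch on the E3 string lies at fret 11 − 3 = 8.

8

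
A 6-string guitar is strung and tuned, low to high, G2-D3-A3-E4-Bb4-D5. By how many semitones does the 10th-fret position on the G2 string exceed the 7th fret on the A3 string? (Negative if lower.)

G2 at fret 10 → F3 (MIDI 53); A3 at fret 7 → E4 (MIDI 64).
53 − 64 = -11, so the two pitches are 11 semitones apart.

-11 semitones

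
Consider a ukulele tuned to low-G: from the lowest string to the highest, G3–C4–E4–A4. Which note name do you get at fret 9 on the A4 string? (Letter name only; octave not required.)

A4 is MIDI 69. Adding 9 gives 78; 78 mod 12 = 6, i.e. F♯.
(Equivalently spelled G♭.)

F♯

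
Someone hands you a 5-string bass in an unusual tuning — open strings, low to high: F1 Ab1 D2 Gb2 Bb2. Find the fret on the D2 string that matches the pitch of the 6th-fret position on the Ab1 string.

Fret 6 on Ab1 is MIDI 32 + 6 = 38 (D2). On the D2 string (open MIDI 38), that pitch is 38 − 38 = fret 0.

0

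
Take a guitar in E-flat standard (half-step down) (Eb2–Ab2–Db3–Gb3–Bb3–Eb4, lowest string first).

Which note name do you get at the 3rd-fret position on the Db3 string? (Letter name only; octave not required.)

Each fret is one semitone, so Db3 + 3 = E.

E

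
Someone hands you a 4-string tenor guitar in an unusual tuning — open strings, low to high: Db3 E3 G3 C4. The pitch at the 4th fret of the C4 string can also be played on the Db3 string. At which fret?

C4 at fret 4 is C4 + 4 semitones = E4.
The open Db3 string is 11 semitones below the open C4, so the same pitch on the Db3 string lies at fret 4 + 11 = 15.

15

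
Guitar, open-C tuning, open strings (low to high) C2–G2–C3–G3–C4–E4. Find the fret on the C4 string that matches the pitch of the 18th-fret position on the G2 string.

Fret 18 on G2 is MIDI 43 + 18 = 61 (C#4). On the C4 string (open MIDI 60), that pitch is 61 − 60 = fret 1.

1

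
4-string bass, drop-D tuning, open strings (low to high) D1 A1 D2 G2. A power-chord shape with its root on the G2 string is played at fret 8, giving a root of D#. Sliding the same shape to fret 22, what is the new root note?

Moving from fret 8 to fret 22 shifts the root by 14 semitones.
D# up 14 semitones is F.

F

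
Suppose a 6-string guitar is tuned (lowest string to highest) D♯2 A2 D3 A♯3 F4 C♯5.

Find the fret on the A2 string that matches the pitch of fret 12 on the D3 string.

17

Fret 12 on D3 is MIDI 50 + 12 = 62 (D4). On the A2 string (open MIDI 45), that pitch is 62 − 45 = fret 17.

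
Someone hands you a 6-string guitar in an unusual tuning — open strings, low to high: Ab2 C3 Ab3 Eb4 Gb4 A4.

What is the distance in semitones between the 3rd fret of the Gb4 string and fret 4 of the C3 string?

Gb4 at fret 3 → A4 (MIDI 69); C3 at fret 4 → E3 (MIDI 52).
69 − 52 = 17, so the two pitches are 17 semitones apart, with A4 the higher.

17 semitones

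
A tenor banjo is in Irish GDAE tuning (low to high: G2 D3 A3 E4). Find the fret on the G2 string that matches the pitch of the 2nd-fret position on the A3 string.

16

Fret 2 on A3 is MIDI 57 + 2 = 59 (B3). On the G2 string (open MIDI 43), that pitch is 59 − 43 = fret 16.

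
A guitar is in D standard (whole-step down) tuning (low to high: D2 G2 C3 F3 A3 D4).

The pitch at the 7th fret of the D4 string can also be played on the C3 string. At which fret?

D4 at fret 7 is D4 + 7 semitones = A4.
The open C3 string is 14 semitones below the open D4, so the same pitch on the C3 string lies at fret 7 + 14 = 21.

21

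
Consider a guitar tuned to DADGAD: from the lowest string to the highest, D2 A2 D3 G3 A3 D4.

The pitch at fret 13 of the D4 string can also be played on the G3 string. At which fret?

20

D4 at fret 13 is D4 + 13 semitones = D#5.
The open G3 string is 7 semitones below the open D4, so the same pitch on the G3 string lies at fret 13 + 7 = 20.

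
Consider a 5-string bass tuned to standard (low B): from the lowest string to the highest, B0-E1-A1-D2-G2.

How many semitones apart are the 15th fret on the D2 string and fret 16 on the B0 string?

14 semitones

D2 at fret 15 → F3 (MIDI 53); B0 at fret 16 → D#2 (MIDI 39).
53 − 39 = 14, so the two pitches are 14 semitones apart, with F3 the higher.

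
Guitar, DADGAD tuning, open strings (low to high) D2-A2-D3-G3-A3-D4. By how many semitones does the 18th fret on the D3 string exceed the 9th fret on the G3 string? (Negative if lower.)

4 semitones

D3 at fret 18 → G#4 (MIDI 68); G3 at fret 9 → E4 (MIDI 64).
68 − 64 = 4, so the two pitches are 4 semitones apart.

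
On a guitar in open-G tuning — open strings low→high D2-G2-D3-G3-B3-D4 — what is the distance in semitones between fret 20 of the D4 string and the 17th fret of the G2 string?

22 semitones

D4 at fret 20 → A#5 (MIDI 82); G2 at fret 17 → C4 (MIDI 60).
82 − 60 = 22, so the two pitches are 22 semitones apart, with A#5 the higher.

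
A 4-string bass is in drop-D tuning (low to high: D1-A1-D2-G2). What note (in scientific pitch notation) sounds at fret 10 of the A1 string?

Each fret is one semitone, so A1 + 10 = G2.

G2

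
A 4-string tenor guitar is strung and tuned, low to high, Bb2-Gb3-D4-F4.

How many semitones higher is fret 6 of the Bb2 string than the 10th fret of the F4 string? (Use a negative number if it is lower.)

Bb2 at fret 6 → E3 (MIDI 52); F4 at fret 10 → Eb5 (MIDI 75).
52 − 75 = -23, so the two pitches are 23 semitones apart.

-23 semitones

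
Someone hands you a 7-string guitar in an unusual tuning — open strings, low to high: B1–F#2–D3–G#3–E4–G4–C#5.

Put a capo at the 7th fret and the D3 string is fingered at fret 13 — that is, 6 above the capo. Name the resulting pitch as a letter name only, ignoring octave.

D#

The capo raises the open D3 by 7 semitones to A3; fretting 6 more gives D3 + 7 + 6 = D3 + 13 semitones, landing on D#.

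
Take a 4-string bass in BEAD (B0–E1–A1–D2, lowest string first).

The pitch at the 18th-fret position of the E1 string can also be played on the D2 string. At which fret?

8

E1 at fret 18 is E1 + 18 semitones = A#2.
The open D2 string is 10 semitones above the open E1, so the same pitch on the D2 string lies at fret 18 − 10 = 8.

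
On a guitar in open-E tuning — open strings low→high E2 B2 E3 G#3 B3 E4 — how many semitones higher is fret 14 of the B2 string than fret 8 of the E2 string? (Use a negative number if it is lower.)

B2 at fret 14 → C#4 (MIDI 61); E2 at fret 8 → C3 (MIDI 48).
61 − 48 = 13, so the two pitches are 13 semitones apart.

13 semitones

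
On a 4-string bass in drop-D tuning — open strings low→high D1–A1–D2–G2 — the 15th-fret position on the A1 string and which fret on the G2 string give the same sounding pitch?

5

A1 at fret 15 is A1 + 15 semitones = C3.
The open G2 string is 10 semitones above the open A1, so the same pitch on the G2 string lies at fret 15 − 10 = 5.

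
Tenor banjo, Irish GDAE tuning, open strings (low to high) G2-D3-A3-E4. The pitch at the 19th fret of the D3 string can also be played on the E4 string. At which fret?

Fret 19 on D3 is MIDI 50 + 19 = 69 (A4). On the E4 string (open MIDI 64), that pitch is 69 − 64 = fret 5.

5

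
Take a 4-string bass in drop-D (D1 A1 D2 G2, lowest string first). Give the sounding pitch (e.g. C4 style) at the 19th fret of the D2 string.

A3

D2 is MIDI 38. Adding 19 gives 57, which is A3.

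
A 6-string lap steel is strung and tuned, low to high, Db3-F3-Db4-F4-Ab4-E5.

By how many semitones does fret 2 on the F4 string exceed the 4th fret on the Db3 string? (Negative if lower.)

14 semitones

F4 at fret 2 → G4 (MIDI 67); Db3 at fret 4 → F3 (MIDI 53).
67 − 53 = 14, so the two pitches are 14 semitones apart.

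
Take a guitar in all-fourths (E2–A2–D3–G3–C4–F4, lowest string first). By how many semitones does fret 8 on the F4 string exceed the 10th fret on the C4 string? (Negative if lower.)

3 semitones

F4 at fret 8 → C#5 (MIDI 73); C4 at fret 10 → A#4 (MIDI 70).
73 − 70 = 3, so the two pitches are 3 semitones apart.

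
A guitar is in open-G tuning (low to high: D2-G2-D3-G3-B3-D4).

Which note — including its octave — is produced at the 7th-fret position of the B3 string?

The open B3 string plus 7 semitones: B–C–C#–D–D#–E–F–F#.
The walk passes from B into C once, so the octave number goes from 3 to 4.
(Equivalently spelled G♭4.)

F♯4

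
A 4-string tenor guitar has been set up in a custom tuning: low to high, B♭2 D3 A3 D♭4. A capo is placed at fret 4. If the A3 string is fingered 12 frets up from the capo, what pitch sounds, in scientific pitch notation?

The capo raises the open A3 by 4 semitones to D♭4; fretting 12 more gives A3 + 4 + 12 = A3 + 16 semitones = D♭5.
(Also written C♯.)

D♭5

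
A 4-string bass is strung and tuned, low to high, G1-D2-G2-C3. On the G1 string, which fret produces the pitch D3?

19

D3 is 19 semitones above the open G1 (G–Ab–A–Bb–…–C–Db–D), so it sits at fret 19.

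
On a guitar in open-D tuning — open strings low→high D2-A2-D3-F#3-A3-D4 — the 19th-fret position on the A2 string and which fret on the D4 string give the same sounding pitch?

A2 at fret 19 is A2 + 19 semitones = E4.
The open D4 string is 17 semitones above the open A2, so the same pitch on the D4 string lies at fret 19 − 17 = 2.

2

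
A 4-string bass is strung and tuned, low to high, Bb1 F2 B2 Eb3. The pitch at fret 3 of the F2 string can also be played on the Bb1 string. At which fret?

Fret 3 on F2 is MIDI 41 + 3 = 44 (Ab2). On the Bb1 string (open MIDI 34), that pitch is 44 − 34 = fret 10.

10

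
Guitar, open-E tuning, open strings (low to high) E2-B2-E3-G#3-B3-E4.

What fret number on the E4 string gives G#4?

4

G#4 is 4 semitones above the open E4 (E–F–F#–G–G#), so it sits at fret 4.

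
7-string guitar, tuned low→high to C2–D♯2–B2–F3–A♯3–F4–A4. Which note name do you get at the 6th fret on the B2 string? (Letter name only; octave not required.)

F

The open B2 string plus 6 semitones: B–C–C#–D–D#–E–F.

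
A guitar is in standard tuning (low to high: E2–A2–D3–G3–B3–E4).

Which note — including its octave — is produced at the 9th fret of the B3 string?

The open B3 string plus 9 semitones: B–C–C#–D–D#–E–F–F#–G–G#.
The walk passes from B into C once, so the octave number goes from 3 to 4.
(Equivalently spelled A♭4.)

G♯4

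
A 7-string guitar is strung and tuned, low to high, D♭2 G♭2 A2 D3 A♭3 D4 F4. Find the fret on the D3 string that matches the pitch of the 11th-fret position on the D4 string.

23

D4 at fret 11 is D4 + 11 semitones = D♭5.
The open D3 string is 12 semitones below the open D4, so the same pitch on the D3 string lies at fret 11 + 12 = 23.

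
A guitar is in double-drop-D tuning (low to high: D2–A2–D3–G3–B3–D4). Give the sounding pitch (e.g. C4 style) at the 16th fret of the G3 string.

G3 is MIDI 55. Adding 16 gives 71, which is B4.

B4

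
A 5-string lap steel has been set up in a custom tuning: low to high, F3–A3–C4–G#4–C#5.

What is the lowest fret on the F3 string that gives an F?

0

From F3, count semitones up the chromatic scale until reaching F: F — 0 steps.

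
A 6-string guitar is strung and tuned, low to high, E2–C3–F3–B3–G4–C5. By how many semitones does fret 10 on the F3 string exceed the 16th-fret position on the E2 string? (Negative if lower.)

F3 at fret 10 → Eb4 (MIDI 63); E2 at fret 16 → Ab3 (MIDI 56).
63 − 56 = 7, so the two pitches are 7 semitones apart.

7 semitones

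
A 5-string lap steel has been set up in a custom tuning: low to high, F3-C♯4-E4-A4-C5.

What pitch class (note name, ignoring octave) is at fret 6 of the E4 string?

A♯

E4 is MIDI 64. Adding 6 gives 70; 70 mod 12 = 10, i.e. A♯.
(Equivalently spelled B♭.)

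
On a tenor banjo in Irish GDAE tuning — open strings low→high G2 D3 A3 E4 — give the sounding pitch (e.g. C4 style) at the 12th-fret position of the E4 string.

E5

The open E4 string plus 12 semitones: E–F–F#–G–…–D–D#–E.
The walk passes from B into C once, so the octave number goes from 4 to 5.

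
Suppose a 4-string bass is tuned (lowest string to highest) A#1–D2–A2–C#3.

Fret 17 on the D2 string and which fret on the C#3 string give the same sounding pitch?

6

D2 at fret 17 is D2 + 17 semitones = G3.
The open C#3 string is 11 semitones above the open D2, so the same pitch on the C#3 string lies at fret 17 − 11 = 6.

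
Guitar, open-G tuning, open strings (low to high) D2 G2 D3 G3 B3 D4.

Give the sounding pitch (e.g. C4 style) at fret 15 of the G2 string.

A#3

G2 is MIDI 43. Adding 15 gives 58, which is A#3.
(Equivalently spelled Bb3.)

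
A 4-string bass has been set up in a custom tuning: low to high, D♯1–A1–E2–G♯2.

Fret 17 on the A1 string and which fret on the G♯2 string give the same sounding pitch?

6

A1 at fret 17 is A1 + 17 semitones = D3.
The open G♯2 string is 11 semitones above the open A1, so the same pitch on the G♯2 string lies at fret 17 − 11 = 6.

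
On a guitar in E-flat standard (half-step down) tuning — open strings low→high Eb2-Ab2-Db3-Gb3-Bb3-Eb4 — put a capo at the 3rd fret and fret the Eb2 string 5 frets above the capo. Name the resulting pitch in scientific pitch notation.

The capo raises the open Eb2 by 3 semitones to Gb2; fretting 5 more gives Eb2 + 3 + 5 = Eb2 + 8 semitones = B2.

B2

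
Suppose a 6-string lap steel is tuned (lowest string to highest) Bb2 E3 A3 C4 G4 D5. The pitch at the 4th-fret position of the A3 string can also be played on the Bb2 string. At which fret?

A3 at fret 4 is A3 + 4 semitones = Db4.
The open Bb2 string is 11 semitones below the open A3, so the same pitch on the Bb2 string lies at fret 4 + 11 = 15.

15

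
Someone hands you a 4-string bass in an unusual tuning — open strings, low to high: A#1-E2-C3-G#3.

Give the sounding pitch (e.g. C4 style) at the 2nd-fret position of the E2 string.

Each fret is one semitone, so E2 + 2 = F#2.

F#2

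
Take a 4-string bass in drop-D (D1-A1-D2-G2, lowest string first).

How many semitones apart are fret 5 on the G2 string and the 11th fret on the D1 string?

11 semitones

G2 at fret 5 → C3 (MIDI 48); D1 at fret 11 → C♯2 (MIDI 37).
48 − 37 = 11, so the two pitches are 11 semitones apart, with C3 the higher.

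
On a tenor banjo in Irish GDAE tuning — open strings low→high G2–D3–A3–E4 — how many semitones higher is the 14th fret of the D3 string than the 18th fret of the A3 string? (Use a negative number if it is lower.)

D3 at fret 14 → E4 (MIDI 64); A3 at fret 18 → D#5 (MIDI 75).
64 − 75 = -11, so the two pitches are 11 semitones apart.

-11 semitones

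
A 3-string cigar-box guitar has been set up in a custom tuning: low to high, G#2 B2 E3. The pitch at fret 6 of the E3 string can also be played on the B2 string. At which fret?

Fret 6 on E3 is MIDI 52 + 6 = 58 (A#3). On the B2 string (open MIDI 47), that pitch is 58 − 47 = fret 11.

11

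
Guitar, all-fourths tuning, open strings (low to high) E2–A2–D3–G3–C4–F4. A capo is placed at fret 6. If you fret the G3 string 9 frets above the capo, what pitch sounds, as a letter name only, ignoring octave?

A♯

The capo raises the open G3 by 6 semitones to C♯4; fretting 9 more gives G3 + 6 + 9 = G3 + 15 semitones, landing on A♯.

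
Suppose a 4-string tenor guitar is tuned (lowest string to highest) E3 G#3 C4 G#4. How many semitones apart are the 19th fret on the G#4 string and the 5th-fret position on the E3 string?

30 semitones

G#4 at fret 19 → D#6 (MIDI 87); E3 at fret 5 → A3 (MIDI 57).
87 − 57 = 30, so the two pitches are 30 semitones apart, with D#6 the higher.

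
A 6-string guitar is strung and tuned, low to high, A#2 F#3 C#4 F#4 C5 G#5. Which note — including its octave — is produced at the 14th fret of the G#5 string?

The open G#5 string plus 14 semitones: G#–A–A#–B–…–G#–A–A#.
The walk passes from B into C once, so the octave number goes from 5 to 6.
(Equivalently spelled Bb6.)

A#6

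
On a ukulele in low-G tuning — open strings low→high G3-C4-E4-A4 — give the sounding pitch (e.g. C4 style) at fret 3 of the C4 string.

D#4

The open C4 string plus 3 semitones: C–C#–D–D#.
No B→C boundary is crossed, so the octave stays at 4.
(Equivalently spelled Eb4.)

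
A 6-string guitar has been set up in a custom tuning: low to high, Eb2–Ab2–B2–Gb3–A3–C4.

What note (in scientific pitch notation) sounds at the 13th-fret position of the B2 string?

C4

The open B2 string plus 13 semitones: B–C–Db–D–…–Bb–B–C.
The walk passes from B into C 2 times, so the octave number goes from 2 to 4.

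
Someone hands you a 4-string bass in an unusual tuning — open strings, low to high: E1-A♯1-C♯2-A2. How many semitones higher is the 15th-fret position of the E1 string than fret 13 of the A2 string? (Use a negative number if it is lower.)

-15 semitones

E1 at fret 15 → G2 (MIDI 43); A2 at fret 13 → A♯3 (MIDI 58).
43 − 58 = -15, so the two pitches are 15 semitones apart.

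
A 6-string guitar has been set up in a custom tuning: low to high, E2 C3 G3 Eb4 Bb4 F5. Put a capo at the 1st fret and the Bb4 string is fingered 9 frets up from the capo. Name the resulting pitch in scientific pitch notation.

Ab5

The capo raises the open Bb4 by 1 semitone to B4; fretting 9 more gives Bb4 + 1 + 9 = Bb4 + 10 semitones = Ab5.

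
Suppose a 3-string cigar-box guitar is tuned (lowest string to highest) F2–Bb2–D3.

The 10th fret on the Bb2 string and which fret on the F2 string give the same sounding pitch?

15

Bb2 at fret 10 is Bb2 + 10 semitones = Ab3.
The open F2 string is 5 semitones below the open Bb2, so the same pitch on the F2 string lies at fret 10 + 5 = 15.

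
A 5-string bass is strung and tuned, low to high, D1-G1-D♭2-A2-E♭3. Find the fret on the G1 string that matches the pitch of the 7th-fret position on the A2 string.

Fret 7 on A2 is MIDI 45 + 7 = 52 (E3). On the G1 string (open MIDI 31), that pitch is 52 − 31 = fret 21.

21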